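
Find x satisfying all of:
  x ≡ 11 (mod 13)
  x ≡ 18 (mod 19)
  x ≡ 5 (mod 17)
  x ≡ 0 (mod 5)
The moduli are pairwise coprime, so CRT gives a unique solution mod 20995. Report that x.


Product of moduli M = 13 · 19 · 17 · 5 = 20995.
Merge one congruence at a time:
  Start: x ≡ 11 (mod 13).
  Combine with x ≡ 18 (mod 19); new modulus lcm = 247.
    Write x = 11 + 13·t and substitute into x ≡ 18 (mod 19): 13·t ≡ 18 − 11 = 7 (mod 19).
    The inverse of 13 mod 19 is 3 (since 13·3 = 39 = 2·19 + 1), so t ≡ 3·7 = 21 ≡ 2 (mod 19).
    Then x = 11 + 13·2 = 37, valid modulo lcm(13, 19) = 247: x ≡ 37 (mod 247).
  Combine with x ≡ 5 (mod 17); new modulus lcm = 4199.
    Write x = 37 + 247·t and substitute into x ≡ 5 (mod 17): 247·t ≡ 5 − 37 = -32 (mod 17).
    Reduce coefficients mod 17: 9·t ≡ 2 (mod 17).
    The inverse of 9 mod 17 is 2 (since 9·2 = 18 = 1·17 + 1), so t ≡ 2·2 = 4 ≡ 4 (mod 17).
    Then x = 37 + 247·4 = 1025, valid modulo lcm(247, 17) = 4199: x ≡ 1025 (mod 4199).
  Combine with x ≡ 0 (mod 5); new modulus lcm = 20995.
    Write x = 1025 + 4199·t and substitute into x ≡ 0 (mod 5): 4199·t ≡ 0 − 1025 = -1025 (mod 5).
    Reduce coefficients mod 5: 4·t ≡ 0 (mod 5).
    The inverse of 4 mod 5 is 4 (since 4·4 = 16 = 3·5 + 1), so t ≡ 4·0 = 0 ≡ 0 (mod 5).
    Then x = 1025 + 4199·0 = 1025, valid modulo lcm(4199, 5) = 20995: x ≡ 1025 (mod 20995).
Verify against each original: 1025 mod 13 = 11, 1025 mod 19 = 18, 1025 mod 17 = 5, 1025 mod 5 = 0.

x ≡ 1025 (mod 20995).


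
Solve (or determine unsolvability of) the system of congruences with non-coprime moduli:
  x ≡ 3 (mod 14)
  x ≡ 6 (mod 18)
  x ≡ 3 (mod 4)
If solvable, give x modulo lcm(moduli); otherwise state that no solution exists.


Moduli 14, 18, 4 are not pairwise coprime, so CRT works modulo lcm(m_i) when all pairwise compatibility conditions hold.
Pairwise compatibility: gcd(m_i, m_j) must divide a_i - a_j for every pair.
Merge one congruence at a time:
  Start: x ≡ 3 (mod 14).
  Combine with x ≡ 6 (mod 18): gcd(14, 18) = 2, and 6 - 3 = 3 is NOT divisible by 2.
    ⇒ system is inconsistent (no integer solution).

No solution (the system is inconsistent).


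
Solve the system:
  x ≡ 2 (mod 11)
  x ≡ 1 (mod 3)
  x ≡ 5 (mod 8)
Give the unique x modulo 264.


Moduli 11, 3, 8 are pairwise coprime; by CRT there is a unique solution modulo M = 11 · 3 · 8 = 264.
Solve pairwise, accumulating the modulus:
  Start with x ≡ 2 (mod 11).
  Combine with x ≡ 1 (mod 3): since gcd(11, 3) = 1, we get a unique residue mod 33.
    Write x = 2 + 11·t and substitute into x ≡ 1 (mod 3): 11·t ≡ 1 − 2 = -1 (mod 3).
    Reduce coefficients mod 3: 2·t ≡ 2 (mod 3).
    The inverse of 2 mod 3 is 2 (since 2·2 = 4 = 1·3 + 1), so t ≡ 2·2 = 4 ≡ 1 (mod 3).
    Then x = 2 + 11·1 = 13, valid modulo lcm(11, 3) = 33: x ≡ 13 (mod 33).
  Combine with x ≡ 5 (mod 8): since gcd(33, 8) = 1, we get a unique residue mod 264.
    Write x = 13 + 33·t and substitute into x ≡ 5 (mod 8): 33·t ≡ 5 − 13 = -8 (mod 8).
    Reduce coefficients mod 8: 1·t ≡ 0 (mod 8).
    So t ≡ 0 (mod 8).
    Then x = 13 + 33·0 = 13, valid modulo lcm(33, 8) = 264: x ≡ 13 (mod 264).
Verify: 13 mod 11 = 2 ✓, 13 mod 3 = 1 ✓, 13 mod 8 = 5 ✓.

x ≡ 13 (mod 264).


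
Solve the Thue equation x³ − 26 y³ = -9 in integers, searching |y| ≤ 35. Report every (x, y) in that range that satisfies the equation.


The equation is x³ - 26y³ = -9. For fixed y, x³ = 26·y³ − 9, so a solution requires the RHS to be a perfect cube.
Strategy: iterate y from -35 to 35, compute RHS = 26·y³ − 9, and check whether it is a (positive or negative) perfect cube.
Check small values of y:
  y = 0: RHS = -9 is not a perfect cube.
  y = 1: RHS = 17 is not a perfect cube.
  y = -1: RHS = -35 is not a perfect cube.
  y = 2: RHS = 199 is not a perfect cube.
  y = -2: RHS = -217 is not a perfect cube.
  y = 3: RHS = 693 is not a perfect cube.
  y = -3: RHS = -711 is not a perfect cube.
Continuing the search up to |y| = 35 finds no solutions either.
No (x, y) in the scanned range satisfies the equation.

No integer solutions with |y| ≤ 35.


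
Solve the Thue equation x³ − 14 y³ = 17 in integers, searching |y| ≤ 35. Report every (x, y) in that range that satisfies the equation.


The equation is x³ - 14y³ = 17. For fixed y, x³ = 14·y³ + 17, so a solution requires the RHS to be a perfect cube.
Strategy: iterate y from -35 to 35, compute RHS = 14·y³ + 17, and check whether it is a (positive or negative) perfect cube.
Check small values of y:
  y = 0: RHS = 17 is not a perfect cube.
  y = 1: RHS = 31 is not a perfect cube.
  y = -1: RHS = 3 is not a perfect cube.
  y = 2: RHS = 129 is not a perfect cube.
  y = -2: RHS = -95 is not a perfect cube.
  y = 3: RHS = 395 is not a perfect cube.
  y = -3: RHS = -361 is not a perfect cube.
Continuing the search up to |y| = 35 finds no solutions either.
No (x, y) in the scanned range satisfies the equation.

No integer solutions with |y| ≤ 35.


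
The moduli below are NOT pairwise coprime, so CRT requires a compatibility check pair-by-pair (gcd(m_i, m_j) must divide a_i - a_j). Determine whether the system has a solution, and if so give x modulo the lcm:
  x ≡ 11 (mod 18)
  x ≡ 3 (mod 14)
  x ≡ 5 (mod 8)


Moduli 18, 14, 8 are not pairwise coprime, so CRT works modulo lcm(m_i) when all pairwise compatibility conditions hold.
Pairwise compatibility: gcd(m_i, m_j) must divide a_i - a_j for every pair.
Merge one congruence at a time:
  Start: x ≡ 11 (mod 18).
  Combine with x ≡ 3 (mod 14): gcd(18, 14) = 2; 3 - 11 = -8, which IS divisible by 2, so compatible.
    Write x = 11 + 18·t and substitute into x ≡ 3 (mod 14): 18·t ≡ 3 − 11 = -8 (mod 14).
    Divide the congruence (and modulus) by g = 2: 9·t ≡ -4 (mod 7).
    Reduce coefficients mod 7: 2·t ≡ 3 (mod 7).
    The inverse of 2 mod 7 is 4 (since 2·4 = 8 = 1·7 + 1), so t ≡ 4·3 = 12 ≡ 5 (mod 7).
    Then x = 11 + 18·5 = 101, valid modulo lcm(18, 14) = 126: x ≡ 101 (mod 126).
  Combine with x ≡ 5 (mod 8): gcd(126, 8) = 2; 5 - 101 = -96, which IS divisible by 2, so compatible.
    Write x = 101 + 126·t and substitute into x ≡ 5 (mod 8): 126·t ≡ 5 − 101 = -96 (mod 8).
    Divide the congruence (and modulus) by g = 2: 63·t ≡ -48 (mod 4).
    Reduce coefficients mod 4: 3·t ≡ 0 (mod 4).
    The inverse of 3 mod 4 is 3 (since 3·3 = 9 = 2·4 + 1), so t ≡ 3·0 = 0 ≡ 0 (mod 4).
    Then x = 101 + 126·0 = 101, valid modulo lcm(126, 8) = 504: x ≡ 101 (mod 504).
Verify: 101 mod 18 = 11, 101 mod 14 = 3, 101 mod 8 = 5.

x ≡ 101 (mod 504).


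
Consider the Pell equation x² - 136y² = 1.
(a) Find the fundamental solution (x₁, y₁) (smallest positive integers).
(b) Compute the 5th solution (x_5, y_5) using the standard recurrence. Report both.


Step 1: Find the fundamental solution (x₁, y₁) of x² - 136y² = 1.
  Expand √136 as a continued fraction. a₀ = ⌊√136⌋ = 11; iterate m_{k+1} = d_k·a_k − m_k, d_{k+1} = (136 − m_{k+1}²)/d_k, a_{k+1} = ⌊(a₀ + m_{k+1})/d_{k+1}⌋ (starting m₀ = 0, d₀ = 1), with convergents p_k = a_k·p_{k-1} + p_{k-2}, q_k = a_k·q_{k-1} + q_{k-2} (p₋₁ = 1, q₋₁ = 0):
  k = 0: a₀ = 11; p₀/q₀ = 11/1; p₀² − 136·q₀² = 121 − 136 = -15.
  k = 1: m = 11, d = 15, a = ⌊(11 + 11)/15⌋ = 1; p/q = (1·11 + 1)/(1·1 + 0) = 12/1; p² − 136·q² = 144 − 136 = 8.
  k = 2: m = 4, d = 8, a = ⌊(11 + 4)/8⌋ = 1; p/q = (1·12 + 11)/(1·1 + 1) = 23/2; p² − 136·q² = 529 − 544 = -15.
  k = 3: m = 4, d = 15, a = ⌊(11 + 4)/15⌋ = 1; p/q = (1·23 + 12)/(1·2 + 1) = 35/3; p² − 136·q² = 1225 − 1224 = 1.
  The first convergent with p² − 136·q² = 1 gives the fundamental solution (x₁, y₁) = (35, 3).
Step 2: Apply the recurrence (x_{n+1}, y_{n+1}) = (x₁x_n + 136y₁y_n, x₁y_n + y₁x_n) repeatedly.
  From (x_1, y_1) = (35, 3): x_2 = 35·35 + 136·3·3 = 2449; y_2 = 35·3 + 3·35 = 210.
  From (x_2, y_2) = (2449, 210): x_3 = 35·2449 + 136·3·210 = 171395; y_3 = 35·210 + 3·2449 = 14697.
  From (x_3, y_3) = (171395, 14697): x_4 = 35·171395 + 136·3·14697 = 11995201; y_4 = 35·14697 + 3·171395 = 1028580.
  From (x_4, y_4) = (11995201, 1028580): x_5 = 35·11995201 + 136·3·1028580 = 839492675; y_5 = 35·1028580 + 3·11995201 = 71985903.
Step 3: Verify x_5² - 136·y_5² = 704747951378655625 - 704747951378655624 = 1 (should be 1). ✓

(x_1, y_1) = (35, 3); (x_5, y_5) = (839492675, 71985903).


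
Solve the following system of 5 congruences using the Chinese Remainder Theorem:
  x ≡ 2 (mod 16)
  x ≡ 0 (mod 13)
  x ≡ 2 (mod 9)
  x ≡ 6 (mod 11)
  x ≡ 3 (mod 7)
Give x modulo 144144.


Product of moduli M = 16 · 13 · 9 · 11 · 7 = 144144.
Merge one congruence at a time:
  Start: x ≡ 2 (mod 16).
  Combine with x ≡ 0 (mod 13); new modulus lcm = 208.
    Write x = 2 + 16·t and substitute into x ≡ 0 (mod 13): 16·t ≡ 0 − 2 = -2 (mod 13).
    Reduce coefficients mod 13: 3·t ≡ 11 (mod 13).
    The inverse of 3 mod 13 is 9 (since 3·9 = 27 = 2·13 + 1), so t ≡ 9·11 = 99 ≡ 8 (mod 13).
    Then x = 2 + 16·8 = 130, valid modulo lcm(16, 13) = 208: x ≡ 130 (mod 208).
  Combine with x ≡ 2 (mod 9); new modulus lcm = 1872.
    Write x = 130 + 208·t and substitute into x ≡ 2 (mod 9): 208·t ≡ 2 − 130 = -128 (mod 9).
    Reduce coefficients mod 9: 1·t ≡ 7 (mod 9).
    So t ≡ 7 (mod 9).
    Then x = 130 + 208·7 = 1586, valid modulo lcm(208, 9) = 1872: x ≡ 1586 (mod 1872).
  Combine with x ≡ 6 (mod 11); new modulus lcm = 20592.
    Write x = 1586 + 1872·t and substitute into x ≡ 6 (mod 11): 1872·t ≡ 6 − 1586 = -1580 (mod 11).
    Reduce coefficients mod 11: 2·t ≡ 4 (mod 11).
    The inverse of 2 mod 11 is 6 (since 2·6 = 12 = 1·11 + 1), so t ≡ 6·4 = 24 ≡ 2 (mod 11).
    Then x = 1586 + 1872·2 = 5330, valid modulo lcm(1872, 11) = 20592: x ≡ 5330 (mod 20592).
  Combine with x ≡ 3 (mod 7); new modulus lcm = 144144.
    Write x = 5330 + 20592·t and substitute into x ≡ 3 (mod 7): 20592·t ≡ 3 − 5330 = -5327 (mod 7).
    Reduce coefficients mod 7: 5·t ≡ 0 (mod 7).
    The inverse of 5 mod 7 is 3 (since 5·3 = 15 = 2·7 + 1), so t ≡ 3·0 = 0 ≡ 0 (mod 7).
    Then x = 5330 + 20592·0 = 5330, valid modulo lcm(20592, 7) = 144144: x ≡ 5330 (mod 144144).
Verify against each original: 5330 mod 16 = 2, 5330 mod 13 = 0, 5330 mod 9 = 2, 5330 mod 11 = 6, 5330 mod 7 = 3.

x ≡ 5330 (mod 144144).


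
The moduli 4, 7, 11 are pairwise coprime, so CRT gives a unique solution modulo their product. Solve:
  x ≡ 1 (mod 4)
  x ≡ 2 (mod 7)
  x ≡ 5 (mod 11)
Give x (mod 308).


Moduli 4, 7, 11 are pairwise coprime; by CRT there is a unique solution modulo M = 4 · 7 · 11 = 308.
Solve pairwise, accumulating the modulus:
  Start with x ≡ 1 (mod 4).
  Combine with x ≡ 2 (mod 7): since gcd(4, 7) = 1, we get a unique residue mod 28.
    Write x = 1 + 4·t and substitute into x ≡ 2 (mod 7): 4·t ≡ 2 − 1 = 1 (mod 7).
    The inverse of 4 mod 7 is 2 (since 4·2 = 8 = 1·7 + 1), so t ≡ 2·1 = 2 ≡ 2 (mod 7).
    Then x = 1 + 4·2 = 9, valid modulo lcm(4, 7) = 28: x ≡ 9 (mod 28).
  Combine with x ≡ 5 (mod 11): since gcd(28, 11) = 1, we get a unique residue mod 308.
    Write x = 9 + 28·t and substitute into x ≡ 5 (mod 11): 28·t ≡ 5 − 9 = -4 (mod 11).
    Reduce coefficients mod 11: 6·t ≡ 7 (mod 11).
    The inverse of 6 mod 11 is 2 (since 6·2 = 12 = 1·11 + 1), so t ≡ 2·7 = 14 ≡ 3 (mod 11).
    Then x = 9 + 28·3 = 93, valid modulo lcm(28, 11) = 308: x ≡ 93 (mod 308).
Verify: 93 mod 4 = 1 ✓, 93 mod 7 = 2 ✓, 93 mod 11 = 5 ✓.

x ≡ 93 (mod 308).


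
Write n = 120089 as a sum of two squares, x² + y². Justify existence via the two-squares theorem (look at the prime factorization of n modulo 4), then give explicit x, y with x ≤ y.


Step 1: Factor n = 120089 = 29 · 41 · 101.
Step 2: Check the mod-4 condition on each prime factor: 29 ≡ 1 (mod 4), exponent 1; 41 ≡ 1 (mod 4), exponent 1; 101 ≡ 1 (mod 4), exponent 1.
All primes ≡ 3 (mod 4) appear to even exponent (or don't appear), so by the two-squares theorem n IS expressible as a sum of two squares.
Step 3: Build a representation. Here n = 29 · 41 · 101 is a product of primes ≡ 1 (mod 4). Each prime p ≡ 1 (mod 4) is itself a sum of two squares; find a² by testing p − a² for a perfect square:
  29: 29 − 1² = 28, 29 − 2² = 25 = 5² ⇒ 29 = 2² + 5².
  41: 41 − 1² = 40, 41 − 2² = 37, 41 − 3² = 32, 41 − 4² = 25 = 5² ⇒ 41 = 4² + 5².
  101: 101 − 1² = 100 = 10² ⇒ 101 = 1² + 10².
  Combine using the Brahmagupta–Fibonacci identity (a² + b²)(c² + d²) = (ac − bd)² + (ad + bc)² = (ac + bd)² + (ad − bc)²:
  29 · 41 = 1189: from (2² + 5²)(4² + 5²), take (2·4 − 5·5, 2·5 + 5·4) = (8 − 25, 10 + 20) = (-17, 30); dropping signs (only squares matter) gives (17, 30); check 17² + 30² = 289 + 900 = 1189 ✓.
  1189 · 101 = 120089: from (17² + 30²)(1² + 10²), take (17·1 − 30·10, 17·10 + 30·1) = (17 − 300, 170 + 30) = (-283, 200); dropping signs (only squares matter) gives (283, 200); check 283² + 200² = 80089 + 40000 = 120089 ✓.
Step 4: Order so x ≤ y and verify: 200² + 283² = 40000 + 80089 = 120089 = n. ✓

n = 120089 = 200² + 283² (one valid representation with x ≤ y).


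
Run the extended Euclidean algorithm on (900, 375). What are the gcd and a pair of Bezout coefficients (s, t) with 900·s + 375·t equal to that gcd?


Euclidean algorithm on (900, 375) — divide until remainder is 0:
  900 = 2 · 375 + 150
  375 = 2 · 150 + 75
  150 = 2 · 75 + 0
gcd(900, 375) = 75.
Track Bezout coefficients alongside the remainders: start with r₀ = 900 = a·1 + b·0 (s = 1, t = 0) and r₁ = 375 = a·0 + b·1 (s = 0, t = 1); each new remainder r_{k+1} = r_{k-1} − q_k·r_k inherits s_{k+1} = s_{k-1} − q_k·s_k, t_{k+1} = t_{k-1} − q_k·t_k, so r_k = a·s_k + b·t_k at every step:
  q = 2: r = 150, s = 1 − 2·0 = 1, t = 0 − 2·1 = -2  (check: 900·1 + 375·(-2) = 150)
  q = 2: r = 75, s = 0 − 2·1 = -2, t = 1 − 2·(-2) = 5  (check: 900·(-2) + 375·5 = 75)
The row with r = 75 (the gcd) gives the Bezout coefficients s = -2, t = 5.
Result: 900 · (-2) + 375 · (5) = 75.

gcd(900, 375) = 75; s = -2, t = 5 (check: 900·(-2) + 375·5 = 75).


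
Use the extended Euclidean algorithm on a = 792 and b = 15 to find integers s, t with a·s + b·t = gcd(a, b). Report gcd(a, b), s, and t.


Euclidean algorithm on (792, 15) — divide until remainder is 0:
  792 = 52 · 15 + 12
  15 = 1 · 12 + 3
  12 = 4 · 3 + 0
gcd(792, 15) = 3.
Track Bezout coefficients alongside the remainders: start with r₀ = 792 = a·1 + b·0 (s = 1, t = 0) and r₁ = 15 = a·0 + b·1 (s = 0, t = 1); each new remainder r_{k+1} = r_{k-1} − q_k·r_k inherits s_{k+1} = s_{k-1} − q_k·s_k, t_{k+1} = t_{k-1} − q_k·t_k, so r_k = a·s_k + b·t_k at every step:
  q = 52: r = 12, s = 1 − 52·0 = 1, t = 0 − 52·1 = -52  (check: 792·1 + 15·(-52) = 12)
  q = 1: r = 3, s = 0 − 1·1 = -1, t = 1 − 1·(-52) = 53  (check: 792·(-1) + 15·53 = 3)
The row with r = 3 (the gcd) gives the Bezout coefficients s = -1, t = 53.
Result: 792 · (-1) + 15 · (53) = 3.

gcd(792, 15) = 3; s = -1, t = 53 (check: 792·(-1) + 15·53 = 3).


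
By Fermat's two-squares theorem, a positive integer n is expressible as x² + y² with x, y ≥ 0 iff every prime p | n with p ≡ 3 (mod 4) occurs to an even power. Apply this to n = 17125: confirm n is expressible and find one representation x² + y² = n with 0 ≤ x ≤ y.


Step 1: Factor n = 17125 = 5^3 · 137.
Step 2: Check the mod-4 condition on each prime factor: 5 ≡ 1 (mod 4), exponent 3; 137 ≡ 1 (mod 4), exponent 1.
All primes ≡ 3 (mod 4) appear to even exponent (or don't appear), so by the two-squares theorem n IS expressible as a sum of two squares.
Step 3: Build a representation. Group n = k² · m with k = 5 and m = 5 · 137 = 685 (a product of primes ≡ 1 (mod 4)); a representation of m scales to one of n via (k·x)² + (k·y)² = k²(x² + y²). Each prime p ≡ 1 (mod 4) is itself a sum of two squares; find a² by testing p − a² for a perfect square:
  5: 5 − 1² = 4 = 2² ⇒ 5 = 1² + 2².
  137: 137 − 1² = 136, 137 − 2² = 133, 137 − 3² = 128, 137 − 4² = 121 = 11² ⇒ 137 = 4² + 11².
  Combine using the Brahmagupta–Fibonacci identity (a² + b²)(c² + d²) = (ac − bd)² + (ad + bc)² = (ac + bd)² + (ad − bc)²:
  5 · 137 = 685: from (1² + 2²)(4² + 11²), take (1·4 − 2·11, 1·11 + 2·4) = (4 − 22, 11 + 8) = (-18, 19); dropping signs (only squares matter) gives (18, 19); check 18² + 19² = 324 + 361 = 685 ✓.
  Scale by k = 5: (5·18, 5·19) = (90, 95).
Step 4: Order so x ≤ y and verify: 90² + 95² = 8100 + 9025 = 17125 = n. ✓

n = 17125 = 90² + 95² (one valid representation with x ≤ y).


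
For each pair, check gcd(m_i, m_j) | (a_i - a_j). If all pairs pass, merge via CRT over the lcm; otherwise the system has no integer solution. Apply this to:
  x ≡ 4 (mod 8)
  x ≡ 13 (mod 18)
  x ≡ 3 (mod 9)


Moduli 8, 18, 9 are not pairwise coprime, so CRT works modulo lcm(m_i) when all pairwise compatibility conditions hold.
Pairwise compatibility: gcd(m_i, m_j) must divide a_i - a_j for every pair.
Merge one congruence at a time:
  Start: x ≡ 4 (mod 8).
  Combine with x ≡ 13 (mod 18): gcd(8, 18) = 2, and 13 - 4 = 9 is NOT divisible by 2.
    ⇒ system is inconsistent (no integer solution).

No solution (the system is inconsistent).


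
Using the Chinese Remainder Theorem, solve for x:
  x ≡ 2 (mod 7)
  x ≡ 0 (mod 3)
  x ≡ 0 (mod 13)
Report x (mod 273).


Moduli 7, 3, 13 are pairwise coprime; by CRT there is a unique solution modulo M = 7 · 3 · 13 = 273.
Solve pairwise, accumulating the modulus:
  Start with x ≡ 2 (mod 7).
  Combine with x ≡ 0 (mod 3): since gcd(7, 3) = 1, we get a unique residue mod 21.
    Write x = 2 + 7·t and substitute into x ≡ 0 (mod 3): 7·t ≡ 0 − 2 = -2 (mod 3).
    Reduce coefficients mod 3: 1·t ≡ 1 (mod 3).
    So t ≡ 1 (mod 3).
    Then x = 2 + 7·1 = 9, valid modulo lcm(7, 3) = 21: x ≡ 9 (mod 21).
  Combine with x ≡ 0 (mod 13): since gcd(21, 13) = 1, we get a unique residue mod 273.
    Write x = 9 + 21·t and substitute into x ≡ 0 (mod 13): 21·t ≡ 0 − 9 = -9 (mod 13).
    Reduce coefficients mod 13: 8·t ≡ 4 (mod 13).
    The inverse of 8 mod 13 is 5 (since 8·5 = 40 = 3·13 + 1), so t ≡ 5·4 = 20 ≡ 7 (mod 13).
    Then x = 9 + 21·7 = 156, valid modulo lcm(21, 13) = 273: x ≡ 156 (mod 273).
Verify: 156 mod 7 = 2 ✓, 156 mod 3 = 0 ✓, 156 mod 13 = 0 ✓.

x ≡ 156 (mod 273).


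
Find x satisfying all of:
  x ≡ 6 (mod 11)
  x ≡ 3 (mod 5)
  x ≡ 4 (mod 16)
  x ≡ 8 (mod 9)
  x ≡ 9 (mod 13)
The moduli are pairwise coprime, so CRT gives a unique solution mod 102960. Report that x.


Product of moduli M = 11 · 5 · 16 · 9 · 13 = 102960.
Merge one congruence at a time:
  Start: x ≡ 6 (mod 11).
  Combine with x ≡ 3 (mod 5); new modulus lcm = 55.
    Write x = 6 + 11·t and substitute into x ≡ 3 (mod 5): 11·t ≡ 3 − 6 = -3 (mod 5).
    Reduce coefficients mod 5: 1·t ≡ 2 (mod 5).
    So t ≡ 2 (mod 5).
    Then x = 6 + 11·2 = 28, valid modulo lcm(11, 5) = 55: x ≡ 28 (mod 55).
  Combine with x ≡ 4 (mod 16); new modulus lcm = 880.
    Write x = 28 + 55·t and substitute into x ≡ 4 (mod 16): 55·t ≡ 4 − 28 = -24 (mod 16).
    Reduce coefficients mod 16: 7·t ≡ 8 (mod 16).
    The inverse of 7 mod 16 is 7 (since 7·7 = 49 = 3·16 + 1), so t ≡ 7·8 = 56 ≡ 8 (mod 16).
    Then x = 28 + 55·8 = 468, valid modulo lcm(55, 16) = 880: x ≡ 468 (mod 880).
  Combine with x ≡ 8 (mod 9); new modulus lcm = 7920.
    Write x = 468 + 880·t and substitute into x ≡ 8 (mod 9): 880·t ≡ 8 − 468 = -460 (mod 9).
    Reduce coefficients mod 9: 7·t ≡ 8 (mod 9).
    The inverse of 7 mod 9 is 4 (since 7·4 = 28 = 3·9 + 1), so t ≡ 4·8 = 32 ≡ 5 (mod 9).
    Then x = 468 + 880·5 = 4868, valid modulo lcm(880, 9) = 7920: x ≡ 4868 (mod 7920).
  Combine with x ≡ 9 (mod 13); new modulus lcm = 102960.
    Write x = 4868 + 7920·t and substitute into x ≡ 9 (mod 13): 7920·t ≡ 9 − 4868 = -4859 (mod 13).
    Reduce coefficients mod 13: 3·t ≡ 3 (mod 13).
    The inverse of 3 mod 13 is 9 (since 3·9 = 27 = 2·13 + 1), so t ≡ 9·3 = 27 ≡ 1 (mod 13).
    Then x = 4868 + 7920·1 = 12788, valid modulo lcm(7920, 13) = 102960: x ≡ 12788 (mod 102960).
Verify against each original: 12788 mod 11 = 6, 12788 mod 5 = 3, 12788 mod 16 = 4, 12788 mod 9 = 8, 12788 mod 13 = 9.

x ≡ 12788 (mod 102960).


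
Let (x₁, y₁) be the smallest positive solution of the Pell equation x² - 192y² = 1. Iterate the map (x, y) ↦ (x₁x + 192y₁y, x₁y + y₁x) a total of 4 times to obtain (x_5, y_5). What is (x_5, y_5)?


Step 1: Find the fundamental solution (x₁, y₁) of x² - 192y² = 1.
  Expand √192 as a continued fraction. a₀ = ⌊√192⌋ = 13; iterate m_{k+1} = d_k·a_k − m_k, d_{k+1} = (192 − m_{k+1}²)/d_k, a_{k+1} = ⌊(a₀ + m_{k+1})/d_{k+1}⌋ (starting m₀ = 0, d₀ = 1), with convergents p_k = a_k·p_{k-1} + p_{k-2}, q_k = a_k·q_{k-1} + q_{k-2} (p₋₁ = 1, q₋₁ = 0):
  k = 0: a₀ = 13; p₀/q₀ = 13/1; p₀² − 192·q₀² = 169 − 192 = -23.
  k = 1: m = 13, d = 23, a = ⌊(13 + 13)/23⌋ = 1; p/q = (1·13 + 1)/(1·1 + 0) = 14/1; p² − 192·q² = 196 − 192 = 4.
  k = 2: m = 10, d = 4, a = ⌊(13 + 10)/4⌋ = 5; p/q = (5·14 + 13)/(5·1 + 1) = 83/6; p² − 192·q² = 6889 − 6912 = -23.
  k = 3: m = 10, d = 23, a = ⌊(13 + 10)/23⌋ = 1; p/q = (1·83 + 14)/(1·6 + 1) = 97/7; p² − 192·q² = 9409 − 9408 = 1.
  The first convergent with p² − 192·q² = 1 gives the fundamental solution (x₁, y₁) = (97, 7).
Step 2: Apply the recurrence (x_{n+1}, y_{n+1}) = (x₁x_n + 192y₁y_n, x₁y_n + y₁x_n) repeatedly.
  From (x_1, y_1) = (97, 7): x_2 = 97·97 + 192·7·7 = 18817; y_2 = 97·7 + 7·97 = 1358.
  From (x_2, y_2) = (18817, 1358): x_3 = 97·18817 + 192·7·1358 = 3650401; y_3 = 97·1358 + 7·18817 = 263445.
  From (x_3, y_3) = (3650401, 263445): x_4 = 97·3650401 + 192·7·263445 = 708158977; y_4 = 97·263445 + 7·3650401 = 51106972.
  From (x_4, y_4) = (708158977, 51106972): x_5 = 97·708158977 + 192·7·51106972 = 137379191137; y_5 = 97·51106972 + 7·708158977 = 9914489123.
Step 3: Verify x_5² - 192·y_5² = 18873042157456379352769 - 18873042157456379352768 = 1 (should be 1). ✓

(x_1, y_1) = (97, 7); (x_5, y_5) = (137379191137, 9914489123).


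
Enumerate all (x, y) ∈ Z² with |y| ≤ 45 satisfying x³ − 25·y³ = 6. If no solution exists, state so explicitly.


The equation is x³ - 25y³ = 6. For fixed y, x³ = 25·y³ + 6, so a solution requires the RHS to be a perfect cube.
Strategy: iterate y from -45 to 45, compute RHS = 25·y³ + 6, and check whether it is a (positive or negative) perfect cube.
Check small values of y:
  y = 0: RHS = 6 is not a perfect cube.
  y = 1: RHS = 31 is not a perfect cube.
  y = -1: RHS = -19 is not a perfect cube.
  y = 2: RHS = 206 is not a perfect cube.
  y = -2: RHS = -194 is not a perfect cube.
  y = 3: RHS = 681 is not a perfect cube.
  y = -3: RHS = -669 is not a perfect cube.
Continuing the search up to |y| = 45 finds no solutions either.
No (x, y) in the scanned range satisfies the equation.

No integer solutions with |y| ≤ 45.


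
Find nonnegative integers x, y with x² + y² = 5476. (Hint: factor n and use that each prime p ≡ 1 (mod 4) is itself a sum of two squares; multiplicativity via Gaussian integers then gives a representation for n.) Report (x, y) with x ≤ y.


Step 1: Factor n = 5476 = 2^2 · 37^2.
Step 2: Check the mod-4 condition on each prime factor: 2 = 2 (special); 37 ≡ 1 (mod 4), exponent 2.
All primes ≡ 3 (mod 4) appear to even exponent (or don't appear), so by the two-squares theorem n IS expressible as a sum of two squares.
Step 3: Build a representation. Group n = k² · m with k = 2 and m = 37 · 37 = 1369 (a product of primes ≡ 1 (mod 4)); a representation of m scales to one of n via (k·x)² + (k·y)² = k²(x² + y²). Each prime p ≡ 1 (mod 4) is itself a sum of two squares; find a² by testing p − a² for a perfect square:
  37: 37 − 1² = 36 = 6² ⇒ 37 = 1² + 6².
  Combine using the Brahmagupta–Fibonacci identity (a² + b²)(c² + d²) = (ac − bd)² + (ad + bc)² = (ac + bd)² + (ad − bc)²:
  37 · 37 = 1369: from (1² + 6²)(1² + 6²), take (1·1 − 6·6, 1·6 + 6·1) = (1 − 36, 6 + 6) = (-35, 12); dropping signs (only squares matter) gives (35, 12); check 35² + 12² = 1225 + 144 = 1369 ✓.
  Scale by k = 2: (2·35, 2·12) = (70, 24).
Step 4: Order so x ≤ y and verify: 24² + 70² = 576 + 4900 = 5476 = n. ✓

n = 5476 = 24² + 70² (one valid representation with x ≤ y).


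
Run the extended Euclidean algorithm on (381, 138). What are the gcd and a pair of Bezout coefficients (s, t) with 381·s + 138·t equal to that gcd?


Euclidean algorithm on (381, 138) — divide until remainder is 0:
  381 = 2 · 138 + 105
  138 = 1 · 105 + 33
  105 = 3 · 33 + 6
  33 = 5 · 6 + 3
  6 = 2 · 3 + 0
gcd(381, 138) = 3.
Track Bezout coefficients alongside the remainders: start with r₀ = 381 = a·1 + b·0 (s = 1, t = 0) and r₁ = 138 = a·0 + b·1 (s = 0, t = 1); each new remainder r_{k+1} = r_{k-1} − q_k·r_k inherits s_{k+1} = s_{k-1} − q_k·s_k, t_{k+1} = t_{k-1} − q_k·t_k, so r_k = a·s_k + b·t_k at every step:
  q = 2: r = 105, s = 1 − 2·0 = 1, t = 0 − 2·1 = -2  (check: 381·1 + 138·(-2) = 105)
  q = 1: r = 33, s = 0 − 1·1 = -1, t = 1 − 1·(-2) = 3  (check: 381·(-1) + 138·3 = 33)
  q = 3: r = 6, s = 1 − 3·(-1) = 4, t = -2 − 3·3 = -11  (check: 381·4 + 138·(-11) = 6)
  q = 5: r = 3, s = -1 − 5·4 = -21, t = 3 − 5·(-11) = 58  (check: 381·(-21) + 138·58 = 3)
The row with r = 3 (the gcd) gives the Bezout coefficients s = -21, t = 58.
Result: 381 · (-21) + 138 · (58) = 3.

gcd(381, 138) = 3; s = -21, t = 58 (check: 381·(-21) + 138·58 = 3).


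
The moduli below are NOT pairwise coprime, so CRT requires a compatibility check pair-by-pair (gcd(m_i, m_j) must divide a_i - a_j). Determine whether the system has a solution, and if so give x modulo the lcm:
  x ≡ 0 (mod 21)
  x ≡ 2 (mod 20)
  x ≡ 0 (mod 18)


Moduli 21, 20, 18 are not pairwise coprime, so CRT works modulo lcm(m_i) when all pairwise compatibility conditions hold.
Pairwise compatibility: gcd(m_i, m_j) must divide a_i - a_j for every pair.
Merge one congruence at a time:
  Start: x ≡ 0 (mod 21).
  Combine with x ≡ 2 (mod 20): gcd(21, 20) = 1; 2 - 0 = 2, which IS divisible by 1, so compatible.
    Write x = 0 + 21·t and substitute into x ≡ 2 (mod 20): 21·t ≡ 2 − 0 = 2 (mod 20).
    Reduce coefficients mod 20: 1·t ≡ 2 (mod 20).
    So t ≡ 2 (mod 20).
    Then x = 0 + 21·2 = 42, valid modulo lcm(21, 20) = 420: x ≡ 42 (mod 420).
  Combine with x ≡ 0 (mod 18): gcd(420, 18) = 6; 0 - 42 = -42, which IS divisible by 6, so compatible.
    Write x = 42 + 420·t and substitute into x ≡ 0 (mod 18): 420·t ≡ 0 − 42 = -42 (mod 18).
    Divide the congruence (and modulus) by g = 6: 70·t ≡ -7 (mod 3).
    Reduce coefficients mod 3: 1·t ≡ 2 (mod 3).
    So t ≡ 2 (mod 3).
    Then x = 42 + 420·2 = 882, valid modulo lcm(420, 18) = 1260: x ≡ 882 (mod 1260).
Verify: 882 mod 21 = 0, 882 mod 20 = 2, 882 mod 18 = 0.

x ≡ 882 (mod 1260).


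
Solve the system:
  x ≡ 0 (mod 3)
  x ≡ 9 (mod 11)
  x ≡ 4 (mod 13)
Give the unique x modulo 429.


Moduli 3, 11, 13 are pairwise coprime; by CRT there is a unique solution modulo M = 3 · 11 · 13 = 429.
Solve pairwise, accumulating the modulus:
  Start with x ≡ 0 (mod 3).
  Combine with x ≡ 9 (mod 11): since gcd(3, 11) = 1, we get a unique residue mod 33.
    Write x = 0 + 3·t and substitute into x ≡ 9 (mod 11): 3·t ≡ 9 − 0 = 9 (mod 11).
    The inverse of 3 mod 11 is 4 (since 3·4 = 12 = 1·11 + 1), so t ≡ 4·9 = 36 ≡ 3 (mod 11).
    Then x = 0 + 3·3 = 9, valid modulo lcm(3, 11) = 33: x ≡ 9 (mod 33).
  Combine with x ≡ 4 (mod 13): since gcd(33, 13) = 1, we get a unique residue mod 429.
    Write x = 9 + 33·t and substitute into x ≡ 4 (mod 13): 33·t ≡ 4 − 9 = -5 (mod 13).
    Reduce coefficients mod 13: 7·t ≡ 8 (mod 13).
    The inverse of 7 mod 13 is 2 (since 7·2 = 14 = 1·13 + 1), so t ≡ 2·8 = 16 ≡ 3 (mod 13).
    Then x = 9 + 33·3 = 108, valid modulo lcm(33, 13) = 429: x ≡ 108 (mod 429).
Verify: 108 mod 3 = 0 ✓, 108 mod 11 = 9 ✓, 108 mod 13 = 4 ✓.

x ≡ 108 (mod 429).


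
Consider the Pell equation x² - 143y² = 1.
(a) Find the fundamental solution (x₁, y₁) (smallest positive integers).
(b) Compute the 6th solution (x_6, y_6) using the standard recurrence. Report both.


Step 1: Find the fundamental solution (x₁, y₁) of x² - 143y² = 1.
  Expand √143 as a continued fraction. a₀ = ⌊√143⌋ = 11; iterate m_{k+1} = d_k·a_k − m_k, d_{k+1} = (143 − m_{k+1}²)/d_k, a_{k+1} = ⌊(a₀ + m_{k+1})/d_{k+1}⌋ (starting m₀ = 0, d₀ = 1), with convergents p_k = a_k·p_{k-1} + p_{k-2}, q_k = a_k·q_{k-1} + q_{k-2} (p₋₁ = 1, q₋₁ = 0):
  k = 0: a₀ = 11; p₀/q₀ = 11/1; p₀² − 143·q₀² = 121 − 143 = -22.
  k = 1: m = 11, d = 22, a = ⌊(11 + 11)/22⌋ = 1; p/q = (1·11 + 1)/(1·1 + 0) = 12/1; p² − 143·q² = 144 − 143 = 1.
  The first convergent with p² − 143·q² = 1 gives the fundamental solution (x₁, y₁) = (12, 1).
Step 2: Apply the recurrence (x_{n+1}, y_{n+1}) = (x₁x_n + 143y₁y_n, x₁y_n + y₁x_n) repeatedly.
  From (x_1, y_1) = (12, 1): x_2 = 12·12 + 143·1·1 = 287; y_2 = 12·1 + 1·12 = 24.
  From (x_2, y_2) = (287, 24): x_3 = 12·287 + 143·1·24 = 6876; y_3 = 12·24 + 1·287 = 575.
  From (x_3, y_3) = (6876, 575): x_4 = 12·6876 + 143·1·575 = 164737; y_4 = 12·575 + 1·6876 = 13776.
  From (x_4, y_4) = (164737, 13776): x_5 = 12·164737 + 143·1·13776 = 3946812; y_5 = 12·13776 + 1·164737 = 330049.
  From (x_5, y_5) = (3946812, 330049): x_6 = 12·3946812 + 143·1·330049 = 94558751; y_6 = 12·330049 + 1·3946812 = 7907400.
Step 3: Verify x_6² - 143·y_6² = 8941357390680001 - 8941357390680000 = 1 (should be 1). ✓

(x_1, y_1) = (12, 1); (x_6, y_6) = (94558751, 7907400).


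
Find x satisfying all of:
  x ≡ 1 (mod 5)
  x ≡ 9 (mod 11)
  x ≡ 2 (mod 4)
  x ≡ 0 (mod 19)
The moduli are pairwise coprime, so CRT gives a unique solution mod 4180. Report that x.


Product of moduli M = 5 · 11 · 4 · 19 = 4180.
Merge one congruence at a time:
  Start: x ≡ 1 (mod 5).
  Combine with x ≡ 9 (mod 11); new modulus lcm = 55.
    Write x = 1 + 5·t and substitute into x ≡ 9 (mod 11): 5·t ≡ 9 − 1 = 8 (mod 11).
    The inverse of 5 mod 11 is 9 (since 5·9 = 45 = 4·11 + 1), so t ≡ 9·8 = 72 ≡ 6 (mod 11).
    Then x = 1 + 5·6 = 31, valid modulo lcm(5, 11) = 55: x ≡ 31 (mod 55).
  Combine with x ≡ 2 (mod 4); new modulus lcm = 220.
    Write x = 31 + 55·t and substitute into x ≡ 2 (mod 4): 55·t ≡ 2 − 31 = -29 (mod 4).
    Reduce coefficients mod 4: 3·t ≡ 3 (mod 4).
    The inverse of 3 mod 4 is 3 (since 3·3 = 9 = 2·4 + 1), so t ≡ 3·3 = 9 ≡ 1 (mod 4).
    Then x = 31 + 55·1 = 86, valid modulo lcm(55, 4) = 220: x ≡ 86 (mod 220).
  Combine with x ≡ 0 (mod 19); new modulus lcm = 4180.
    Write x = 86 + 220·t and substitute into x ≡ 0 (mod 19): 220·t ≡ 0 − 86 = -86 (mod 19).
    Reduce coefficients mod 19: 11·t ≡ 9 (mod 19).
    The inverse of 11 mod 19 is 7 (since 11·7 = 77 = 4·19 + 1), so t ≡ 7·9 = 63 ≡ 6 (mod 19).
    Then x = 86 + 220·6 = 1406, valid modulo lcm(220, 19) = 4180: x ≡ 1406 (mod 4180).
Verify against each original: 1406 mod 5 = 1, 1406 mod 11 = 9, 1406 mod 4 = 2, 1406 mod 19 = 0.

x ≡ 1406 (mod 4180).


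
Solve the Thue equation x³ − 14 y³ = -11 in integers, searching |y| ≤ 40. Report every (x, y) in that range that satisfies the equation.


The equation is x³ - 14y³ = -11. For fixed y, x³ = 14·y³ − 11, so a solution requires the RHS to be a perfect cube.
Strategy: iterate y from -40 to 40, compute RHS = 14·y³ − 11, and check whether it is a (positive or negative) perfect cube.
Check small values of y:
  y = 0: RHS = -11 is not a perfect cube.
  y = 1: RHS = 3 is not a perfect cube.
  y = -1: RHS = -25 is not a perfect cube.
  y = 2: RHS = 101 is not a perfect cube.
  y = -2: RHS = -123 is not a perfect cube.
  y = 3: RHS = 367 is not a perfect cube.
  y = -3: RHS = -389 is not a perfect cube.
Continuing the search up to |y| = 40 finds no solutions either.
No (x, y) in the scanned range satisfies the equation.

No integer solutions with |y| ≤ 40.


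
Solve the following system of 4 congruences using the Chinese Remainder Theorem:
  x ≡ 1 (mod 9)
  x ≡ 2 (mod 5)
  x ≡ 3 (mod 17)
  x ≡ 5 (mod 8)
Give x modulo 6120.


Product of moduli M = 9 · 5 · 17 · 8 = 6120.
Merge one congruence at a time:
  Start: x ≡ 1 (mod 9).
  Combine with x ≡ 2 (mod 5); new modulus lcm = 45.
    Write x = 1 + 9·t and substitute into x ≡ 2 (mod 5): 9·t ≡ 2 − 1 = 1 (mod 5).
    Reduce coefficients mod 5: 4·t ≡ 1 (mod 5).
    The inverse of 4 mod 5 is 4 (since 4·4 = 16 = 3·5 + 1), so t ≡ 4·1 = 4 ≡ 4 (mod 5).
    Then x = 1 + 9·4 = 37, valid modulo lcm(9, 5) = 45: x ≡ 37 (mod 45).
  Combine with x ≡ 3 (mod 17); new modulus lcm = 765.
    Write x = 37 + 45·t and substitute into x ≡ 3 (mod 17): 45·t ≡ 3 − 37 = -34 (mod 17).
    Reduce coefficients mod 17: 11·t ≡ 0 (mod 17).
    The inverse of 11 mod 17 is 14 (since 11·14 = 154 = 9·17 + 1), so t ≡ 14·0 = 0 ≡ 0 (mod 17).
    Then x = 37 + 45·0 = 37, valid modulo lcm(45, 17) = 765: x ≡ 37 (mod 765).
  Combine with x ≡ 5 (mod 8); new modulus lcm = 6120.
    Write x = 37 + 765·t and substitute into x ≡ 5 (mod 8): 765·t ≡ 5 − 37 = -32 (mod 8).
    Reduce coefficients mod 8: 5·t ≡ 0 (mod 8).
    The inverse of 5 mod 8 is 5 (since 5·5 = 25 = 3·8 + 1), so t ≡ 5·0 = 0 ≡ 0 (mod 8).
    Then x = 37 + 765·0 = 37, valid modulo lcm(765, 8) = 6120: x ≡ 37 (mod 6120).
Verify against each original: 37 mod 9 = 1, 37 mod 5 = 2, 37 mod 17 = 3, 37 mod 8 = 5.

x ≡ 37 (mod 6120).


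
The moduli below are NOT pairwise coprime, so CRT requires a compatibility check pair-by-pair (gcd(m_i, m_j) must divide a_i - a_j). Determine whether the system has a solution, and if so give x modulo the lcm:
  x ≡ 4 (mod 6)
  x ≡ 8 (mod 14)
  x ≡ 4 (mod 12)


Moduli 6, 14, 12 are not pairwise coprime, so CRT works modulo lcm(m_i) when all pairwise compatibility conditions hold.
Pairwise compatibility: gcd(m_i, m_j) must divide a_i - a_j for every pair.
Merge one congruence at a time:
  Start: x ≡ 4 (mod 6).
  Combine with x ≡ 8 (mod 14): gcd(6, 14) = 2; 8 - 4 = 4, which IS divisible by 2, so compatible.
    Write x = 4 + 6·t and substitute into x ≡ 8 (mod 14): 6·t ≡ 8 − 4 = 4 (mod 14).
    Divide the congruence (and modulus) by g = 2: 3·t ≡ 2 (mod 7).
    The inverse of 3 mod 7 is 5 (since 3·5 = 15 = 2·7 + 1), so t ≡ 5·2 = 10 ≡ 3 (mod 7).
    Then x = 4 + 6·3 = 22, valid modulo lcm(6, 14) = 42: x ≡ 22 (mod 42).
  Combine with x ≡ 4 (mod 12): gcd(42, 12) = 6; 4 - 22 = -18, which IS divisible by 6, so compatible.
    Write x = 22 + 42·t and substitute into x ≡ 4 (mod 12): 42·t ≡ 4 − 22 = -18 (mod 12).
    Divide the congruence (and modulus) by g = 6: 7·t ≡ -3 (mod 2).
    Reduce coefficients mod 2: 1·t ≡ 1 (mod 2).
    So t ≡ 1 (mod 2).
    Then x = 22 + 42·1 = 64, valid modulo lcm(42, 12) = 84: x ≡ 64 (mod 84).
Verify: 64 mod 6 = 4, 64 mod 14 = 8, 64 mod 12 = 4.

x ≡ 64 (mod 84).


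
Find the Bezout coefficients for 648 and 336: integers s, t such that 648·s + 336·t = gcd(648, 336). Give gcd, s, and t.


Euclidean algorithm on (648, 336) — divide until remainder is 0:
  648 = 1 · 336 + 312
  336 = 1 · 312 + 24
  312 = 13 · 24 + 0
gcd(648, 336) = 24.
Track Bezout coefficients alongside the remainders: start with r₀ = 648 = a·1 + b·0 (s = 1, t = 0) and r₁ = 336 = a·0 + b·1 (s = 0, t = 1); each new remainder r_{k+1} = r_{k-1} − q_k·r_k inherits s_{k+1} = s_{k-1} − q_k·s_k, t_{k+1} = t_{k-1} − q_k·t_k, so r_k = a·s_k + b·t_k at every step:
  q = 1: r = 312, s = 1 − 1·0 = 1, t = 0 − 1·1 = -1  (check: 648·1 + 336·(-1) = 312)
  q = 1: r = 24, s = 0 − 1·1 = -1, t = 1 − 1·(-1) = 2  (check: 648·(-1) + 336·2 = 24)
The row with r = 24 (the gcd) gives the Bezout coefficients s = -1, t = 2.
Result: 648 · (-1) + 336 · (2) = 24.

gcd(648, 336) = 24; s = -1, t = 2 (check: 648·(-1) + 336·2 = 24).


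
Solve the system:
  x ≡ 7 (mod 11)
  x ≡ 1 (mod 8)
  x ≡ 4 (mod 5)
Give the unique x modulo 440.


Moduli 11, 8, 5 are pairwise coprime; by CRT there is a unique solution modulo M = 11 · 8 · 5 = 440.
Solve pairwise, accumulating the modulus:
  Start with x ≡ 7 (mod 11).
  Combine with x ≡ 1 (mod 8): since gcd(11, 8) = 1, we get a unique residue mod 88.
    Write x = 7 + 11·t and substitute into x ≡ 1 (mod 8): 11·t ≡ 1 − 7 = -6 (mod 8).
    Reduce coefficients mod 8: 3·t ≡ 2 (mod 8).
    The inverse of 3 mod 8 is 3 (since 3·3 = 9 = 1·8 + 1), so t ≡ 3·2 = 6 ≡ 6 (mod 8).
    Then x = 7 + 11·6 = 73, valid modulo lcm(11, 8) = 88: x ≡ 73 (mod 88).
  Combine with x ≡ 4 (mod 5): since gcd(88, 5) = 1, we get a unique residue mod 440.
    Write x = 73 + 88·t and substitute into x ≡ 4 (mod 5): 88·t ≡ 4 − 73 = -69 (mod 5).
    Reduce coefficients mod 5: 3·t ≡ 1 (mod 5).
    The inverse of 3 mod 5 is 2 (since 3·2 = 6 = 1·5 + 1), so t ≡ 2·1 = 2 ≡ 2 (mod 5).
    Then x = 73 + 88·2 = 249, valid modulo lcm(88, 5) = 440: x ≡ 249 (mod 440).
Verify: 249 mod 11 = 7 ✓, 249 mod 8 = 1 ✓, 249 mod 5 = 4 ✓.

x ≡ 249 (mod 440).


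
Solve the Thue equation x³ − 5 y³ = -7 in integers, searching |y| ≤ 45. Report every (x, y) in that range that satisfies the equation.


The equation is x³ - 5y³ = -7. For fixed y, x³ = 5·y³ − 7, so a solution requires the RHS to be a perfect cube.
Strategy: iterate y from -45 to 45, compute RHS = 5·y³ − 7, and check whether it is a (positive or negative) perfect cube.
Check small values of y:
  y = 0: RHS = -7 is not a perfect cube.
  y = 1: RHS = -2 is not a perfect cube.
  y = -1: RHS = -12 is not a perfect cube.
  y = 2: RHS = 33 is not a perfect cube.
  y = -2: RHS = -47 is not a perfect cube.
  y = 3: RHS = 128 is not a perfect cube.
  y = -3: RHS = -142 is not a perfect cube.
Continuing the search up to |y| = 45 finds no solutions either.
No (x, y) in the scanned range satisfies the equation.

No integer solutions with |y| ≤ 45.


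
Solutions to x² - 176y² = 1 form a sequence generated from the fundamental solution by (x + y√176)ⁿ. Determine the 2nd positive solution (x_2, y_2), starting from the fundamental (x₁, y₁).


Step 1: Find the fundamental solution (x₁, y₁) of x² - 176y² = 1.
  Expand √176 as a continued fraction. a₀ = ⌊√176⌋ = 13; iterate m_{k+1} = d_k·a_k − m_k, d_{k+1} = (176 − m_{k+1}²)/d_k, a_{k+1} = ⌊(a₀ + m_{k+1})/d_{k+1}⌋ (starting m₀ = 0, d₀ = 1), with convergents p_k = a_k·p_{k-1} + p_{k-2}, q_k = a_k·q_{k-1} + q_{k-2} (p₋₁ = 1, q₋₁ = 0):
  k = 0: a₀ = 13; p₀/q₀ = 13/1; p₀² − 176·q₀² = 169 − 176 = -7.
  k = 1: m = 13, d = 7, a = ⌊(13 + 13)/7⌋ = 3; p/q = (3·13 + 1)/(3·1 + 0) = 40/3; p² − 176·q² = 1600 − 1584 = 16.
  k = 2: m = 8, d = 16, a = ⌊(13 + 8)/16⌋ = 1; p/q = (1·40 + 13)/(1·3 + 1) = 53/4; p² − 176·q² = 2809 − 2816 = -7.
  k = 3: m = 8, d = 7, a = ⌊(13 + 8)/7⌋ = 3; p/q = (3·53 + 40)/(3·4 + 3) = 199/15; p² − 176·q² = 39601 − 39600 = 1.
  The first convergent with p² − 176·q² = 1 gives the fundamental solution (x₁, y₁) = (199, 15).
Step 2: Apply the recurrence (x_{n+1}, y_{n+1}) = (x₁x_n + 176y₁y_n, x₁y_n + y₁x_n) repeatedly.
  From (x_1, y_1) = (199, 15): x_2 = 199·199 + 176·15·15 = 79201; y_2 = 199·15 + 15·199 = 5970.
Step 3: Verify x_2² - 176·y_2² = 6272798401 - 6272798400 = 1 (should be 1). ✓

(x_1, y_1) = (199, 15); (x_2, y_2) = (79201, 5970).


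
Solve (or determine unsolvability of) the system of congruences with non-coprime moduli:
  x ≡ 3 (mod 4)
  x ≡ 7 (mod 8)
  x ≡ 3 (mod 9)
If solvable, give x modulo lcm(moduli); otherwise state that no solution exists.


Moduli 4, 8, 9 are not pairwise coprime, so CRT works modulo lcm(m_i) when all pairwise compatibility conditions hold.
Pairwise compatibility: gcd(m_i, m_j) must divide a_i - a_j for every pair.
Merge one congruence at a time:
  Start: x ≡ 3 (mod 4).
  Combine with x ≡ 7 (mod 8): gcd(4, 8) = 4; 7 - 3 = 4, which IS divisible by 4, so compatible.
    Write x = 3 + 4·t and substitute into x ≡ 7 (mod 8): 4·t ≡ 7 − 3 = 4 (mod 8).
    Divide the congruence (and modulus) by g = 4: 1·t ≡ 1 (mod 2).
    So t ≡ 1 (mod 2).
    Then x = 3 + 4·1 = 7, valid modulo lcm(4, 8) = 8: x ≡ 7 (mod 8).
  Combine with x ≡ 3 (mod 9): gcd(8, 9) = 1; 3 - 7 = -4, which IS divisible by 1, so compatible.
    Write x = 7 + 8·t and substitute into x ≡ 3 (mod 9): 8·t ≡ 3 − 7 = -4 (mod 9).
    Reduce coefficients mod 9: 8·t ≡ 5 (mod 9).
    The inverse of 8 mod 9 is 8 (since 8·8 = 64 = 7·9 + 1), so t ≡ 8·5 = 40 ≡ 4 (mod 9).
    Then x = 7 + 8·4 = 39, valid modulo lcm(8, 9) = 72: x ≡ 39 (mod 72).
Verify: 39 mod 4 = 3, 39 mod 8 = 7, 39 mod 9 = 3.

x ≡ 39 (mod 72).
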